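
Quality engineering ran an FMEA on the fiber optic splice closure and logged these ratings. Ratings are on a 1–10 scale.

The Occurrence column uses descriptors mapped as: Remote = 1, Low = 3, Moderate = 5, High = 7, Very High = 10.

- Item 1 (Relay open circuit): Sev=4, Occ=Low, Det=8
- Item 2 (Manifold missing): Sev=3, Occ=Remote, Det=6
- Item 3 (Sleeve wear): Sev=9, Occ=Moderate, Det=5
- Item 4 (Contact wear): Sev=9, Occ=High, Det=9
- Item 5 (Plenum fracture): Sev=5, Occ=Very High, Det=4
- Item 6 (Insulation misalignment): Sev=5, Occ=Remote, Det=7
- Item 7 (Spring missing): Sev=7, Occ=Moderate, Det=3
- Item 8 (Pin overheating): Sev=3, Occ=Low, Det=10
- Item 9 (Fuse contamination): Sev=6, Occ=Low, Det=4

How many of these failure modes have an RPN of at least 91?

5

RPN = Severity × Occurrence × Detection:
  Item 1: 4 × 3 × 8 = 96
  Item 2: 3 × 1 × 6 = 18
  Item 3: 9 × 5 × 5 = 225
  Item 4: 9 × 7 × 9 = 567
  Item 5: 5 × 10 × 4 = 200
  Item 6: 5 × 1 × 7 = 35
  Item 7: 7 × 5 × 3 = 105
  Item 8: 3 × 3 × 10 = 90
  Item 9: 6 × 3 × 4 = 72
Modes with RPN ≥ 91: Item 1 (96), Item 3 (225), Item 4 (567), Item 5 (200), Item 7 (105) → 5.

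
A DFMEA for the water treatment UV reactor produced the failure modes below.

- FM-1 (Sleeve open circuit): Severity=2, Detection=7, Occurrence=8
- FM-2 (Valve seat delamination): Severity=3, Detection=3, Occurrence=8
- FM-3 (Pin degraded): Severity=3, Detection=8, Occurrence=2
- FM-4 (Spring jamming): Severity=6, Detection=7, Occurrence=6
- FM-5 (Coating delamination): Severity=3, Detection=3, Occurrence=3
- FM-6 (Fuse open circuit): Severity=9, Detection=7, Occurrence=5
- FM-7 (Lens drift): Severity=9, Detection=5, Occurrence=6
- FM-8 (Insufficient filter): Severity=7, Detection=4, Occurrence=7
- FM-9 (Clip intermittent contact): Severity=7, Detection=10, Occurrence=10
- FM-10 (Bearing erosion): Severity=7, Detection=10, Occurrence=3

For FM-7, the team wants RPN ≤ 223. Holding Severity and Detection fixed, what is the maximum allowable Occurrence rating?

FM-7: S=9, O=6, D=5 → current RPN = 270.
Fixed product = 45. Need 45 × O ≤ 223, so O ≤ 223/45 = 4.96.
Maximum integer Occurrence rating = 4 (gives RPN 180; O=5 would give 225 > 223).

4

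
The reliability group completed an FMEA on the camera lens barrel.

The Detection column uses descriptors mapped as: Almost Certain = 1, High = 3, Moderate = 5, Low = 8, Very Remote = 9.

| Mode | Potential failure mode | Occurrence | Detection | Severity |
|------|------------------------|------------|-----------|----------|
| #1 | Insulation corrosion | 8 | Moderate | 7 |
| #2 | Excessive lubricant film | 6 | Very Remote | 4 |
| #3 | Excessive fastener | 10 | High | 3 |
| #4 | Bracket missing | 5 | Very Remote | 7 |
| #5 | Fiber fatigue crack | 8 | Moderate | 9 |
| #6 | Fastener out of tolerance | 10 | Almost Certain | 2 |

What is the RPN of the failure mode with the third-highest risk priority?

RPN = Severity × Occurrence × Detection:
  #1: 7 × 8 × 5 = 280
  #2: 4 × 6 × 9 = 216
  #3: 3 × 10 × 3 = 90
  #4: 7 × 5 × 9 = 315
  #5: 9 × 8 × 5 = 360
  #6: 2 × 10 × 1 = 20
Sorted descending: 360, 315, 280, 216, 90, 20.
The third-highest RPN is 280 (#1).

280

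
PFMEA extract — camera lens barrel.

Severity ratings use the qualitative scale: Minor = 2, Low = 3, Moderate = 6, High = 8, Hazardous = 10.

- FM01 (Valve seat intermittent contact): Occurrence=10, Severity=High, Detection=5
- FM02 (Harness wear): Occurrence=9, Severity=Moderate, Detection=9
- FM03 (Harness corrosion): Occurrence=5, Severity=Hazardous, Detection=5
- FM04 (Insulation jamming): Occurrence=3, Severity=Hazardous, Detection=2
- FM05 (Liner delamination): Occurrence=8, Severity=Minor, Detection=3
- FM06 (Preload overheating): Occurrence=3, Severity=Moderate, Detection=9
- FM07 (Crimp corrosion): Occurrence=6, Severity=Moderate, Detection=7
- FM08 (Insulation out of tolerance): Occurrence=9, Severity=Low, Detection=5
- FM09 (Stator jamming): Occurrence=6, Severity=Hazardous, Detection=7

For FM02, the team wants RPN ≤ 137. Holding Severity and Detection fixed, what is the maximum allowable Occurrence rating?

FM02: S=6, O=9, D=9 → current RPN = 486.
Fixed product = 54. Need 54 × O ≤ 137, so O ≤ 137/54 = 2.54.
Maximum integer Occurrence rating = 2 (gives RPN 108; O=3 would give 162 > 137).

2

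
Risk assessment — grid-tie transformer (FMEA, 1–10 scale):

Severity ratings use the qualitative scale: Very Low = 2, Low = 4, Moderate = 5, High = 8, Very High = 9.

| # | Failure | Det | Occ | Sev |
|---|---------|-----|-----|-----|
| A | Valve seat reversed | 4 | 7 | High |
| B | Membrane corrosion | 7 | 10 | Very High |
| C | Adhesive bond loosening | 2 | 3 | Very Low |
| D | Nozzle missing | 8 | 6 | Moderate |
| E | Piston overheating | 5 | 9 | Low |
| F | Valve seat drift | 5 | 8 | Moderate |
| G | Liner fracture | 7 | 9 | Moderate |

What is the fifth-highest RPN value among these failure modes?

RPN = Severity × Occurrence × Detection:
  A: 8 × 7 × 4 = 224
  B: 9 × 10 × 7 = 630
  C: 2 × 3 × 2 = 12
  D: 5 × 6 × 8 = 240
  E: 4 × 9 × 5 = 180
  F: 5 × 8 × 5 = 200
  G: 5 × 9 × 7 = 315
Sorted descending: 630, 315, 240, 224, 200, 180, 12.
The fifth-highest RPN is 200 (F).

200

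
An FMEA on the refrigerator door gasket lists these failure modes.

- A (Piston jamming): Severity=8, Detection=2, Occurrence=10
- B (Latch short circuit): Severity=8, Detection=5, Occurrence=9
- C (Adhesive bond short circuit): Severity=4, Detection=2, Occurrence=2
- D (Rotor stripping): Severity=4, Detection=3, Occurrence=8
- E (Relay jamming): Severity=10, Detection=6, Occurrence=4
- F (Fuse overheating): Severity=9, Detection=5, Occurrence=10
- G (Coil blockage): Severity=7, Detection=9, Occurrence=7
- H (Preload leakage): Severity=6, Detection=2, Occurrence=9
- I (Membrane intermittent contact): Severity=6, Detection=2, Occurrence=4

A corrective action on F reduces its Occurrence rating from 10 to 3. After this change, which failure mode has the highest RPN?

RPN = Severity × Occurrence × Detection:
  A: 8 × 10 × 2 = 160
  B: 8 × 9 × 5 = 360
  C: 4 × 2 × 2 = 16
  D: 4 × 8 × 3 = 96
  E: 10 × 4 × 6 = 240
  F: 9 × 10 × 5 = 450
  G: 7 × 7 × 9 = 441
  H: 6 × 9 × 2 = 108
  I: 6 × 4 × 2 = 48
After action: F → 9 × 3 × 5 = 135.
Revised RPNs: G=441, B=360, E=240, A=160, F=135, H=108, D=96, I=48, C=16.
Highest is now G (441).

G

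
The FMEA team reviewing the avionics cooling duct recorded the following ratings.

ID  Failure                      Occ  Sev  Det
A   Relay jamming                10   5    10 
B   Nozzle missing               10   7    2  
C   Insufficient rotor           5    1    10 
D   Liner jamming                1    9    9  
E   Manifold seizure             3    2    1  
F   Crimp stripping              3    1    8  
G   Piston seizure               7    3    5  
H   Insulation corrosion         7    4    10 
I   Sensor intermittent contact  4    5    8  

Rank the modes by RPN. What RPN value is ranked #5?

105

RPN = Severity × Occurrence × Detection:
  A: 5 × 10 × 10 = 500
  B: 7 × 10 × 2 = 140
  C: 1 × 5 × 10 = 50
  D: 9 × 1 × 9 = 81
  E: 2 × 3 × 1 = 6
  F: 1 × 3 × 8 = 24
  G: 3 × 7 × 5 = 105
  H: 4 × 7 × 10 = 280
  I: 5 × 4 × 8 = 160
Sorted descending: 500, 280, 160, 140, 105, 81, 50, 24, 6.
The fifth-highest RPN is 105 (G).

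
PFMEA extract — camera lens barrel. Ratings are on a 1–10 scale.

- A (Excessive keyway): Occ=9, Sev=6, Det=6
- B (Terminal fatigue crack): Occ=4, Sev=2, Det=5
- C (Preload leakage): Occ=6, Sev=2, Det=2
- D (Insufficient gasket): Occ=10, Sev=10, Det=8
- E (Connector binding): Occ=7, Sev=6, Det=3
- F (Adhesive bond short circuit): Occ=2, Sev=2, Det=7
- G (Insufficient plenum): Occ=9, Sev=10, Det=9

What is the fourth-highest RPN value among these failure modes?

126

RPN = Severity × Occurrence × Detection:
  A: 6 × 9 × 6 = 324
  B: 2 × 4 × 5 = 40
  C: 2 × 6 × 2 = 24
  D: 10 × 10 × 8 = 800
  E: 6 × 7 × 3 = 126
  F: 2 × 2 × 7 = 28
  G: 10 × 9 × 9 = 810
Sorted descending: 810, 800, 324, 126, 40, 28, 24.
The fourth-highest RPN is 126 (E).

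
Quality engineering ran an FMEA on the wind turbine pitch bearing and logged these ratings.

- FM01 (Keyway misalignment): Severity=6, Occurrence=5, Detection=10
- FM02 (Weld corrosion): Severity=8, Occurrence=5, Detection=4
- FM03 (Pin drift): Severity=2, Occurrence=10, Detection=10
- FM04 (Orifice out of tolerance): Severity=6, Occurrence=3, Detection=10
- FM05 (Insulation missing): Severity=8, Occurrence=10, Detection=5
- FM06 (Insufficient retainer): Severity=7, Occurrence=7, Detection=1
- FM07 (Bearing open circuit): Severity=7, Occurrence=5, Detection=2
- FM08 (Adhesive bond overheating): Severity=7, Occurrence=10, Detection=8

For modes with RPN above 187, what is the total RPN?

RPN = Severity × Occurrence × Detection:
  FM01: 6 × 5 × 10 = 300
  FM02: 8 × 5 × 4 = 160
  FM03: 2 × 10 × 10 = 200
  FM04: 6 × 3 × 10 = 180
  FM05: 8 × 10 × 5 = 400
  FM06: 7 × 7 × 1 = 49
  FM07: 7 × 5 × 2 = 70
  FM08: 7 × 10 × 8 = 560
RPN > 187: FM01 (300), FM03 (200), FM05 (400), FM08 (560).
Sum: 300 + 200 + 400 + 560 = 1460.

1460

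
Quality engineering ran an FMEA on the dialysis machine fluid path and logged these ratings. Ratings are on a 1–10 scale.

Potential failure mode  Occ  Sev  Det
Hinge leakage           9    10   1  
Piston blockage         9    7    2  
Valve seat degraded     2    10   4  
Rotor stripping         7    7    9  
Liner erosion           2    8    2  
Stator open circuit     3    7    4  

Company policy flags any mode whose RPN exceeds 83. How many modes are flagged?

4

RPN = Severity × Occurrence × Detection:
  Hinge leakage: 10 × 9 × 1 = 90
  Piston blockage: 7 × 9 × 2 = 126
  Valve seat degraded: 10 × 2 × 4 = 80
  Rotor stripping: 7 × 7 × 9 = 441
  Liner erosion: 8 × 2 × 2 = 32
  Stator open circuit: 7 × 3 × 4 = 84
Modes with RPN > 83: Hinge leakage (90), Piston blockage (126), Rotor stripping (441), Stator open circuit (84) → 4.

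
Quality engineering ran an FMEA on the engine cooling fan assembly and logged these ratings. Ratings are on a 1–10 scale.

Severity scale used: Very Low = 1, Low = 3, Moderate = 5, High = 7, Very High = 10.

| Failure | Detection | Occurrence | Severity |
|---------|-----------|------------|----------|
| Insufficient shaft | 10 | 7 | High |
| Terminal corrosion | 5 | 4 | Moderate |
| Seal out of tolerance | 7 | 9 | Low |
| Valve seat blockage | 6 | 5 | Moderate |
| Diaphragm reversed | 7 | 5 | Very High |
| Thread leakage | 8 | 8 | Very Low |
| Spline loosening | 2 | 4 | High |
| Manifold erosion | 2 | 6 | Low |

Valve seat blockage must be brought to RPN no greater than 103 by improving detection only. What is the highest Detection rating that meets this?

Valve seat blockage: S=5, O=5, D=6 → current RPN = 150.
Fixed product = 25. Need 25 × D ≤ 103, so D ≤ 103/25 = 4.12.
Maximum integer Detection rating = 4 (gives RPN 100; D=5 would give 125 > 103).

4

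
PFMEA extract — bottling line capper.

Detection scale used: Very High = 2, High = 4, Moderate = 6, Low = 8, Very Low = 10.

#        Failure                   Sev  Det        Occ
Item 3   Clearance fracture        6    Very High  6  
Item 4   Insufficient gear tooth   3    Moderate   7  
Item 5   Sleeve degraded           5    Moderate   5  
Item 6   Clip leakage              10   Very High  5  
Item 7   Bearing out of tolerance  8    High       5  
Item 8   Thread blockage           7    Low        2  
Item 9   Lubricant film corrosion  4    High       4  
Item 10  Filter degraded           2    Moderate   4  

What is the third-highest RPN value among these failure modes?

RPN = Severity × Occurrence × Detection:
  Item 3: 6 × 6 × 2 = 72
  Item 4: 3 × 7 × 6 = 126
  Item 5: 5 × 5 × 6 = 150
  Item 6: 10 × 5 × 2 = 100
  Item 7: 8 × 5 × 4 = 160
  Item 8: 7 × 2 × 8 = 112
  Item 9: 4 × 4 × 4 = 64
  Item 10: 2 × 4 × 6 = 48
Sorted descending: 160, 150, 126, 112, 100, 72, 64, 48.
The third-highest RPN is 126 (Item 4).

126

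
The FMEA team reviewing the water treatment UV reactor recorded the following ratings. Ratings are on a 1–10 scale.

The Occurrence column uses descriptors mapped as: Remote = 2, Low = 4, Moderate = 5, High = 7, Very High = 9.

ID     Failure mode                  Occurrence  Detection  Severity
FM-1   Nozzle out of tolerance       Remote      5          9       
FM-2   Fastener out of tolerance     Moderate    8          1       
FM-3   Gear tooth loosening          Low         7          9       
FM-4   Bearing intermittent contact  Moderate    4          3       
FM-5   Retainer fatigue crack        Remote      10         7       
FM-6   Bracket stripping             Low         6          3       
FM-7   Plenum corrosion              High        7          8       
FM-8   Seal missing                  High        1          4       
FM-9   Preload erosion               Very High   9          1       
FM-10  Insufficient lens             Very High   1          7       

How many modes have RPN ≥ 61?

RPN = Severity × Occurrence × Detection:
  FM-1: 9 × 2 × 5 = 90
  FM-2: 1 × 5 × 8 = 40
  FM-3: 9 × 4 × 7 = 252
  FM-4: 3 × 5 × 4 = 60
  FM-5: 7 × 2 × 10 = 140
  FM-6: 3 × 4 × 6 = 72
  FM-7: 8 × 7 × 7 = 392
  FM-8: 4 × 7 × 1 = 28
  FM-9: 1 × 9 × 9 = 81
  FM-10: 7 × 9 × 1 = 63
Modes with RPN ≥ 61: FM-1 (90), FM-3 (252), FM-5 (140), FM-6 (72), FM-7 (392), FM-9 (81), FM-10 (63) → 7.

7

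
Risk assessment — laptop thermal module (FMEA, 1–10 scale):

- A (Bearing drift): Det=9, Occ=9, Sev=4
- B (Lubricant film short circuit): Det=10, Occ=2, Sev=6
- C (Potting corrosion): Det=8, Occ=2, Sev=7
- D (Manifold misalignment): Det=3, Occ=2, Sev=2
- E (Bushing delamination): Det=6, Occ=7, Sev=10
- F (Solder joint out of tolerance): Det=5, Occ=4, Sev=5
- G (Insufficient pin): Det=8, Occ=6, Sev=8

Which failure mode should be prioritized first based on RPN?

RPN = Severity × Occurrence × Detection:
  A: 4 × 9 × 9 = 324
  B: 6 × 2 × 10 = 120
  C: 7 × 2 × 8 = 112
  D: 2 × 2 × 3 = 12
  E: 10 × 7 × 6 = 420
  F: 5 × 4 × 5 = 100
  G: 8 × 6 × 8 = 384
Highest RPN is 420 → E.

E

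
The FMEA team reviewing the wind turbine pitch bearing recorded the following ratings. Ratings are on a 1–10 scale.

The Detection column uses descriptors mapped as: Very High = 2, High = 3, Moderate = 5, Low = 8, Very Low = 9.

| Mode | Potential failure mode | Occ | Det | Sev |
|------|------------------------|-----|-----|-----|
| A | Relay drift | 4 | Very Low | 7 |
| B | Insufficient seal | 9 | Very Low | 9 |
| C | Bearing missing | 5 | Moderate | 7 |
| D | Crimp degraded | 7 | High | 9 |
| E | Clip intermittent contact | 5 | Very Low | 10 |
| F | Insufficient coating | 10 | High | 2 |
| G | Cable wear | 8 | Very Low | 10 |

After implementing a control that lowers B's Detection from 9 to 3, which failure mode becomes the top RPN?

RPN = Severity × Occurrence × Detection:
  A: 7 × 4 × 9 = 252
  B: 9 × 9 × 9 = 729
  C: 7 × 5 × 5 = 175
  D: 9 × 7 × 3 = 189
  E: 10 × 5 × 9 = 450
  F: 2 × 10 × 3 = 60
  G: 10 × 8 × 9 = 720
After action: B → 9 × 9 × 3 = 243.
Revised RPNs: G=720, E=450, A=252, B=243, D=189, C=175, F=60.
Highest is now G (720).

G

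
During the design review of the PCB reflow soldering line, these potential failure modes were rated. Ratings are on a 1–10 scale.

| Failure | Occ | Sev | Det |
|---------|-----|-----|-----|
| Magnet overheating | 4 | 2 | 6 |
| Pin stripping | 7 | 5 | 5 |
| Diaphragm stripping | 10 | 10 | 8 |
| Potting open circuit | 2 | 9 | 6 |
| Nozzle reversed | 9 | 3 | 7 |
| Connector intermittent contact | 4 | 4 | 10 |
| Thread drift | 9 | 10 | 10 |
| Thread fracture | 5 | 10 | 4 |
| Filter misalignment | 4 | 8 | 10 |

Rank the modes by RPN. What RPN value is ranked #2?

RPN = Severity × Occurrence × Detection:
  Magnet overheating: 2 × 4 × 6 = 48
  Pin stripping: 5 × 7 × 5 = 175
  Diaphragm stripping: 10 × 10 × 8 = 800
  Potting open circuit: 9 × 2 × 6 = 108
  Nozzle reversed: 3 × 9 × 7 = 189
  Connector intermittent contact: 4 × 4 × 10 = 160
  Thread drift: 10 × 9 × 10 = 900
  Thread fracture: 10 × 5 × 4 = 200
  Filter misalignment: 8 × 4 × 10 = 320
Sorted descending: 900, 800, 320, 200, 189, 175, 160, 108, 48.
The second-highest RPN is 800 (Diaphragm stripping).

800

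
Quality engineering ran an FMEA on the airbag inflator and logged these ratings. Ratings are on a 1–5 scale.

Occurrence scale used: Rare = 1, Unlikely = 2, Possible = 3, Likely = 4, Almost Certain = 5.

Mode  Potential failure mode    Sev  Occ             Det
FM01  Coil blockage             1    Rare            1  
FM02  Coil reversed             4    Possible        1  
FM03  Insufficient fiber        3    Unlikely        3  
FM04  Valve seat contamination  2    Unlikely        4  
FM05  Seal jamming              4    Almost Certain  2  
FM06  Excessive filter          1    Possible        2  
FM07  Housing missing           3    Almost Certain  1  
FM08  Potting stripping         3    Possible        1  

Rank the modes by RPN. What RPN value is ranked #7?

6

RPN = Severity × Occurrence × Detection:
  FM01: 1 × 1 × 1 = 1
  FM02: 4 × 3 × 1 = 12
  FM03: 3 × 2 × 3 = 18
  FM04: 2 × 2 × 4 = 16
  FM05: 4 × 5 × 2 = 40
  FM06: 1 × 3 × 2 = 6
  FM07: 3 × 5 × 1 = 15
  FM08: 3 × 3 × 1 = 9
Sorted descending: 40, 18, 16, 15, 12, 9, 6, 1.
The seventh-highest RPN is 6 (FM06).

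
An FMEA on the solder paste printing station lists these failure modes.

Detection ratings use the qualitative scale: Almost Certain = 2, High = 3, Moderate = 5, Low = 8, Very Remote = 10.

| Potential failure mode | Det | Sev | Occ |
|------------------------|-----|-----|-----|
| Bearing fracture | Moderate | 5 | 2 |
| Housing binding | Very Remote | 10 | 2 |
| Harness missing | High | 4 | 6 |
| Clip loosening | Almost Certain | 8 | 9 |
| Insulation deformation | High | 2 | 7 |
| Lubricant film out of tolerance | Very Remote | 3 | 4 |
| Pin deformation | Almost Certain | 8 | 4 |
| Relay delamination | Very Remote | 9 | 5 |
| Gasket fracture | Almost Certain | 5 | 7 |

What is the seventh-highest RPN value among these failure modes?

RPN = Severity × Occurrence × Detection:
  Bearing fracture: 5 × 2 × 5 = 50
  Housing binding: 10 × 2 × 10 = 200
  Harness missing: 4 × 6 × 3 = 72
  Clip loosening: 8 × 9 × 2 = 144
  Insulation deformation: 2 × 7 × 3 = 42
  Lubricant film out of tolerance: 3 × 4 × 10 = 120
  Pin deformation: 8 × 4 × 2 = 64
  Relay delamination: 9 × 5 × 10 = 450
  Gasket fracture: 5 × 7 × 2 = 70
Sorted descending: 450, 200, 144, 120, 72, 70, 64, 50, 42.
The seventh-highest RPN is 64 (Pin deformation).

64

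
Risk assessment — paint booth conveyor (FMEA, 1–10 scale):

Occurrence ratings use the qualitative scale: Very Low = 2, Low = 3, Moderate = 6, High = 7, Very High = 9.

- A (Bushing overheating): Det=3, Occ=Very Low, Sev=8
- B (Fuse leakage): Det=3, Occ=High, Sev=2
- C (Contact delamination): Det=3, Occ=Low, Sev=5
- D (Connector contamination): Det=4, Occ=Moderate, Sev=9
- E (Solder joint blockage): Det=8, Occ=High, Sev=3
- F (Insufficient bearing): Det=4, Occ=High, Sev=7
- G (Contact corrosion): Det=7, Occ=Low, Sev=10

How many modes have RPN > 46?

5

RPN = Severity × Occurrence × Detection:
  A: 8 × 2 × 3 = 48
  B: 2 × 7 × 3 = 42
  C: 5 × 3 × 3 = 45
  D: 9 × 6 × 4 = 216
  E: 3 × 7 × 8 = 168
  F: 7 × 7 × 4 = 196
  G: 10 × 3 × 7 = 210
Modes with RPN > 46: A (48), D (216), E (168), F (196), G (210) → 5.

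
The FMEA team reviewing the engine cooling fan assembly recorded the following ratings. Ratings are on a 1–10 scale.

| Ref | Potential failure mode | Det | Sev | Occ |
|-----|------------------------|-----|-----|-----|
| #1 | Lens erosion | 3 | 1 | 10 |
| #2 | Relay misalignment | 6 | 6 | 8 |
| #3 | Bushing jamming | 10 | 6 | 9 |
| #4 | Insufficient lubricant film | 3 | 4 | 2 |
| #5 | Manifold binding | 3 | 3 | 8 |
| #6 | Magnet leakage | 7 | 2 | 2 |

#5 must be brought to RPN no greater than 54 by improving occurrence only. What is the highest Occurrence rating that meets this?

#5: S=3, O=8, D=3 → current RPN = 72.
Fixed product = 9. Need 9 × O ≤ 54, so O ≤ 54/9 = 6.00.
Maximum integer Occurrence rating = 6 (gives RPN 54; O=7 would give 63 > 54).

6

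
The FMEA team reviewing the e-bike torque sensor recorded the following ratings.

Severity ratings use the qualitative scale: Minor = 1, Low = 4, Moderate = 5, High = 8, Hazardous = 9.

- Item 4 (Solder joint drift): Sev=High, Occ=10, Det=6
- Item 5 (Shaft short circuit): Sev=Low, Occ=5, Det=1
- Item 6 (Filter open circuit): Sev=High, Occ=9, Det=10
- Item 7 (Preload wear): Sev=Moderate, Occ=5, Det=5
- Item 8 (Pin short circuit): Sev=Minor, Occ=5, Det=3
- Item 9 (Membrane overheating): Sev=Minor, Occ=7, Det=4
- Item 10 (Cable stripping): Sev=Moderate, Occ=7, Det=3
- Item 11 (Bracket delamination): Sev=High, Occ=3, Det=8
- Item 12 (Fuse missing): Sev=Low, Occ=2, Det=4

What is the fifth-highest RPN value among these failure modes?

RPN = Severity × Occurrence × Detection:
  Item 4: 8 × 10 × 6 = 480
  Item 5: 4 × 5 × 1 = 20
  Item 6: 8 × 9 × 10 = 720
  Item 7: 5 × 5 × 5 = 125
  Item 8: 1 × 5 × 3 = 15
  Item 9: 1 × 7 × 4 = 28
  Item 10: 5 × 7 × 3 = 105
  Item 11: 8 × 3 × 8 = 192
  Item 12: 4 × 2 × 4 = 32
Sorted descending: 720, 480, 192, 125, 105, 32, 28, 20, 15.
The fifth-highest RPN is 105 (Item 10).

105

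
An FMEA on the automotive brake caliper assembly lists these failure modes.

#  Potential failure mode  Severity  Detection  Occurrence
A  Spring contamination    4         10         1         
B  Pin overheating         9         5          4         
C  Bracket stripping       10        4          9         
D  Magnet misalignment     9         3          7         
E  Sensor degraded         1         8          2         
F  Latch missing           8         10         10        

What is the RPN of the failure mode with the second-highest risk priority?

RPN = Severity × Occurrence × Detection:
  A: 4 × 1 × 10 = 40
  B: 9 × 4 × 5 = 180
  C: 10 × 9 × 4 = 360
  D: 9 × 7 × 3 = 189
  E: 1 × 2 × 8 = 16
  F: 8 × 10 × 10 = 800
Sorted descending: 800, 360, 189, 180, 40, 16.
The second-highest RPN is 360 (C).

360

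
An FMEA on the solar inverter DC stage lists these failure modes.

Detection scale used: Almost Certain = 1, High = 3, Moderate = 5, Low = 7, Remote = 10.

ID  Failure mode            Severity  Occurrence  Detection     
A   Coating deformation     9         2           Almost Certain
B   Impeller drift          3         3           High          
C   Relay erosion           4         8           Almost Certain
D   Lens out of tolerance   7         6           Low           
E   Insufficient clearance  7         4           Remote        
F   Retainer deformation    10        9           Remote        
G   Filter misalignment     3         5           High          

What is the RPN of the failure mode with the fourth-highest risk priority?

RPN = Severity × Occurrence × Detection:
  A: 9 × 2 × 1 = 18
  B: 3 × 3 × 3 = 27
  C: 4 × 8 × 1 = 32
  D: 7 × 6 × 7 = 294
  E: 7 × 4 × 10 = 280
  F: 10 × 9 × 10 = 900
  G: 3 × 5 × 3 = 45
Sorted descending: 900, 294, 280, 45, 32, 27, 18.
The fourth-highest RPN is 45 (G).

45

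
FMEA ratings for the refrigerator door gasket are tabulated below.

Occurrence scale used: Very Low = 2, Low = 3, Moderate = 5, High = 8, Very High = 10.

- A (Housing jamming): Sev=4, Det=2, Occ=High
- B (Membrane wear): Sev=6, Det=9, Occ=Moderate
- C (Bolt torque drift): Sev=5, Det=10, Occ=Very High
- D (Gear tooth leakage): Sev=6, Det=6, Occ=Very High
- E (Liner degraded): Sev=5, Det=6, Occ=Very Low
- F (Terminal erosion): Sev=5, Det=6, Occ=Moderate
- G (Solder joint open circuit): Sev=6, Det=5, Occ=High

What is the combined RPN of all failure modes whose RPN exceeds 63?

1584

RPN = Severity × Occurrence × Detection:
  A: 4 × 8 × 2 = 64
  B: 6 × 5 × 9 = 270
  C: 5 × 10 × 10 = 500
  D: 6 × 10 × 6 = 360
  E: 5 × 2 × 6 = 60
  F: 5 × 5 × 6 = 150
  G: 6 × 8 × 5 = 240
RPN > 63: A (64), B (270), C (500), D (360), F (150), G (240).
Sum: 64 + 270 + 500 + 360 + 150 + 240 = 1584.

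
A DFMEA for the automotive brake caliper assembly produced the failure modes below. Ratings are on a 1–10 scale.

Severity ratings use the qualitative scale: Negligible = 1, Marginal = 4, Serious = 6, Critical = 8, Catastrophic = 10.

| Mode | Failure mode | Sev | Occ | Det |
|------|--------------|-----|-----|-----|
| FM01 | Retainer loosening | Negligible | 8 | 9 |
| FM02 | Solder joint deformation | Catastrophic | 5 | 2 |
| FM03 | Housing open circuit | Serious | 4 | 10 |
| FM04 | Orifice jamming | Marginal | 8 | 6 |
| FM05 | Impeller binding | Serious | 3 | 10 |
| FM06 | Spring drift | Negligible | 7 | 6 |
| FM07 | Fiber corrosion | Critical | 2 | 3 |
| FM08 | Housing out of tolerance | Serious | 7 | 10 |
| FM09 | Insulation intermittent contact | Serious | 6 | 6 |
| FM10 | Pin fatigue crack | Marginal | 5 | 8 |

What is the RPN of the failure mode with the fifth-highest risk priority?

180

RPN = Severity × Occurrence × Detection:
  FM01: 1 × 8 × 9 = 72
  FM02: 10 × 5 × 2 = 100
  FM03: 6 × 4 × 10 = 240
  FM04: 4 × 8 × 6 = 192
  FM05: 6 × 3 × 10 = 180
  FM06: 1 × 7 × 6 = 42
  FM07: 8 × 2 × 3 = 48
  FM08: 6 × 7 × 10 = 420
  FM09: 6 × 6 × 6 = 216
  FM10: 4 × 5 × 8 = 160
Sorted descending: 420, 240, 216, 192, 180, 160, 100, 72, 48, 42.
The fifth-highest RPN is 180 (FM05).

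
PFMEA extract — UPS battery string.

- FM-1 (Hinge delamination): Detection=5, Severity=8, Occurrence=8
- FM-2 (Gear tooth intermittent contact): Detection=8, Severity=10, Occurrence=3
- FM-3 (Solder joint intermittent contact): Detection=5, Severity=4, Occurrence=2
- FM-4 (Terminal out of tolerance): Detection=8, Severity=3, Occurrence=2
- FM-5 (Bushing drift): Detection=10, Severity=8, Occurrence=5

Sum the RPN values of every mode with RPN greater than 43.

1008

RPN = Severity × Occurrence × Detection:
  FM-1: 8 × 8 × 5 = 320
  FM-2: 10 × 3 × 8 = 240
  FM-3: 4 × 2 × 5 = 40
  FM-4: 3 × 2 × 8 = 48
  FM-5: 8 × 5 × 10 = 400
RPN > 43: FM-1 (320), FM-2 (240), FM-4 (48), FM-5 (400).
Sum: 320 + 240 + 48 + 400 = 1008.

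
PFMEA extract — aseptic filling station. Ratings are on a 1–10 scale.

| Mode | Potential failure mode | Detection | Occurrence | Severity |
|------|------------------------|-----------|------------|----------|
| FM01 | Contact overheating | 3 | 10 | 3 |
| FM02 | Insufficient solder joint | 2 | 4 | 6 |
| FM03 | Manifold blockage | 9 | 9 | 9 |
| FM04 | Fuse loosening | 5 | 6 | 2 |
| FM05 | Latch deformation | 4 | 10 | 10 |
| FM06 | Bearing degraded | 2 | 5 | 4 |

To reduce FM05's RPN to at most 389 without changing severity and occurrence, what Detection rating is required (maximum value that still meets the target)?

FM05: S=10, O=10, D=4 → current RPN = 400.
Fixed product = 100. Need 100 × D ≤ 389, so D ≤ 389/100 = 3.89.
Maximum integer Detection rating = 3 (gives RPN 300; D=4 would give 400 > 389).

3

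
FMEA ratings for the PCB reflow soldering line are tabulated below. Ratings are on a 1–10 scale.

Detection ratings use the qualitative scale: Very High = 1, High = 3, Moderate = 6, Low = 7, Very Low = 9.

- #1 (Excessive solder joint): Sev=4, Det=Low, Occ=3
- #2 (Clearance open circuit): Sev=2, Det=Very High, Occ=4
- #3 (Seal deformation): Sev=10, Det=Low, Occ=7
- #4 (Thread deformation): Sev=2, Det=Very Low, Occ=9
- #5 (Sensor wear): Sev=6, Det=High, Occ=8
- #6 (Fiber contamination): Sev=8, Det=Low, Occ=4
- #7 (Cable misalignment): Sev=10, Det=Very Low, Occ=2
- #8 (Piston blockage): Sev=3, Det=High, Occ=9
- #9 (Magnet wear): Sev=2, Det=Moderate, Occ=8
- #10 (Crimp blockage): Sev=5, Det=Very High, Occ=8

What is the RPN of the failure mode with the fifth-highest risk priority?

144

RPN = Severity × Occurrence × Detection:
  #1: 4 × 3 × 7 = 84
  #2: 2 × 4 × 1 = 8
  #3: 10 × 7 × 7 = 490
  #4: 2 × 9 × 9 = 162
  #5: 6 × 8 × 3 = 144
  #6: 8 × 4 × 7 = 224
  #7: 10 × 2 × 9 = 180
  #8: 3 × 9 × 3 = 81
  #9: 2 × 8 × 6 = 96
  #10: 5 × 8 × 1 = 40
Sorted descending: 490, 224, 180, 162, 144, 96, 84, 81, 40, 8.
The fifth-highest RPN is 144 (#5).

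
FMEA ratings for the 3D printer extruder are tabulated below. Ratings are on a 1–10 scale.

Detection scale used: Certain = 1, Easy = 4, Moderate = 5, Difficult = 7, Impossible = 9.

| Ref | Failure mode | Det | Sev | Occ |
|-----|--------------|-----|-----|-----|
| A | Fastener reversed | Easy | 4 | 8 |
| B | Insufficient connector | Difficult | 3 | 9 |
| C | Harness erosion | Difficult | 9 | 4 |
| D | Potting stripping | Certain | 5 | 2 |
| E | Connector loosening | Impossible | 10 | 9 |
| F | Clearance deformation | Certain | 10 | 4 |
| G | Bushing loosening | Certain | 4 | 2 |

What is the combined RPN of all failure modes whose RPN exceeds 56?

RPN = Severity × Occurrence × Detection:
  A: 4 × 8 × 4 = 128
  B: 3 × 9 × 7 = 189
  C: 9 × 4 × 7 = 252
  D: 5 × 2 × 1 = 10
  E: 10 × 9 × 9 = 810
  F: 10 × 4 × 1 = 40
  G: 4 × 2 × 1 = 8
RPN > 56: A (128), B (189), C (252), E (810).
Sum: 128 + 189 + 252 + 810 = 1379.

1379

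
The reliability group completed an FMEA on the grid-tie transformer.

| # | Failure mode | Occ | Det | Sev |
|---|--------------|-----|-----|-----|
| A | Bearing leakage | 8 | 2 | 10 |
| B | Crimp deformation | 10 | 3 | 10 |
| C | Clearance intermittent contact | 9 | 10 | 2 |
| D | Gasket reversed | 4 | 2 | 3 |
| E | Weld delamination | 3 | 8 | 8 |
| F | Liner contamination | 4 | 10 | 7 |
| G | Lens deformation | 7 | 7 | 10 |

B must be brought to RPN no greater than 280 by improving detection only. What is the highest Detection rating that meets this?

2

B: S=10, O=10, D=3 → current RPN = 300.
Fixed product = 100. Need 100 × D ≤ 280, so D ≤ 280/100 = 2.80.
Maximum integer Detection rating = 2 (gives RPN 200; D=3 would give 300 > 280).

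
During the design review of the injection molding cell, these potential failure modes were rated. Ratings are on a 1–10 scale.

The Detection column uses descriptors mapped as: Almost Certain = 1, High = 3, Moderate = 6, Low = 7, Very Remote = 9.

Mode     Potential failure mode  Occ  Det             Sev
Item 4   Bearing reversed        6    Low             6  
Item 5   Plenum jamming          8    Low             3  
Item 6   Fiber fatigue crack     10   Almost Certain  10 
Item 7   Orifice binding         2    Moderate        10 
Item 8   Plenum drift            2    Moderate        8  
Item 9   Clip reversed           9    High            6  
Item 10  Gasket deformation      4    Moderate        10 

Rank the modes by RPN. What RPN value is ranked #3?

168

RPN = Severity × Occurrence × Detection:
  Item 4: 6 × 6 × 7 = 252
  Item 5: 3 × 8 × 7 = 168
  Item 6: 10 × 10 × 1 = 100
  Item 7: 10 × 2 × 6 = 120
  Item 8: 8 × 2 × 6 = 96
  Item 9: 6 × 9 × 3 = 162
  Item 10: 10 × 4 × 6 = 240
Sorted descending: 252, 240, 168, 162, 120, 100, 96.
The third-highest RPN is 168 (Item 5).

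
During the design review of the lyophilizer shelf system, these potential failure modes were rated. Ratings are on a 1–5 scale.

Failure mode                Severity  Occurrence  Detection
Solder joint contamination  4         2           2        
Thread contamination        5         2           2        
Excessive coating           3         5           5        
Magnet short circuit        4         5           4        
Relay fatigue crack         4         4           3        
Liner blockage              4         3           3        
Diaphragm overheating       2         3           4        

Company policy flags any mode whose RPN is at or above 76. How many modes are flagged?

1

RPN = Severity × Occurrence × Detection:
  Solder joint contamination: 4 × 2 × 2 = 16
  Thread contamination: 5 × 2 × 2 = 20
  Excessive coating: 3 × 5 × 5 = 75
  Magnet short circuit: 4 × 5 × 4 = 80
  Relay fatigue crack: 4 × 4 × 3 = 48
  Liner blockage: 4 × 3 × 3 = 36
  Diaphragm overheating: 2 × 3 × 4 = 24
Modes with RPN ≥ 76: Magnet short circuit (80) → 1.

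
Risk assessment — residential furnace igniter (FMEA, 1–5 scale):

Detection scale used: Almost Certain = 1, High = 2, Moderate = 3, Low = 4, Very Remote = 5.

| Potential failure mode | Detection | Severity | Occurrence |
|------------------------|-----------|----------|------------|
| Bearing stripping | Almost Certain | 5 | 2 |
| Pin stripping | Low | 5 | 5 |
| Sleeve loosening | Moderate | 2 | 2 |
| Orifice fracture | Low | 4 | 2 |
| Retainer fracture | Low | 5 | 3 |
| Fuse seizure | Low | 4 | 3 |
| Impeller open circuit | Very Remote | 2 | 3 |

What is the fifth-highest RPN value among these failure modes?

RPN = Severity × Occurrence × Detection:
  Bearing stripping: 5 × 2 × 1 = 10
  Pin stripping: 5 × 5 × 4 = 100
  Sleeve loosening: 2 × 2 × 3 = 12
  Orifice fracture: 4 × 2 × 4 = 32
  Retainer fracture: 5 × 3 × 4 = 60
  Fuse seizure: 4 × 3 × 4 = 48
  Impeller open circuit: 2 × 3 × 5 = 30
Sorted descending: 100, 60, 48, 32, 30, 12, 10.
The fifth-highest RPN is 30 (Impeller open circuit).

30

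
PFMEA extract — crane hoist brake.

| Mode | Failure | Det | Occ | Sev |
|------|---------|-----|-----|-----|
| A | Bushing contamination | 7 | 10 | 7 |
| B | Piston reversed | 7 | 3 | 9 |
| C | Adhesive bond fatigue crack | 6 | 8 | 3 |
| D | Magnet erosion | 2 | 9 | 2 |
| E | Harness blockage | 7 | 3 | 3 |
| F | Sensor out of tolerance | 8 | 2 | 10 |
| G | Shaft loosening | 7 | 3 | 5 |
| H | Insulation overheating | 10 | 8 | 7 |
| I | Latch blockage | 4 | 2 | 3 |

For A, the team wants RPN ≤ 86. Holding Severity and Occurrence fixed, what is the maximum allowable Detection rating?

A: S=7, O=10, D=7 → current RPN = 490.
Fixed product = 70. Need 70 × D ≤ 86, so D ≤ 86/70 = 1.23.
Maximum integer Detection rating = 1 (gives RPN 70; D=2 would give 140 > 86).

1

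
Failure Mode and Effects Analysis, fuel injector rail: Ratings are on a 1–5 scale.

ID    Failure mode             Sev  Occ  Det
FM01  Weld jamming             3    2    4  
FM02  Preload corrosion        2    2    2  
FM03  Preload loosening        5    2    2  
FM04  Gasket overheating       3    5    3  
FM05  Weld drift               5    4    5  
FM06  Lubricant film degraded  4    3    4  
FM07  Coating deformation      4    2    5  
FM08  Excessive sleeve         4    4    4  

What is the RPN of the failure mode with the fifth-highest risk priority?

40

RPN = Severity × Occurrence × Detection:
  FM01: 3 × 2 × 4 = 24
  FM02: 2 × 2 × 2 = 8
  FM03: 5 × 2 × 2 = 20
  FM04: 3 × 5 × 3 = 45
  FM05: 5 × 4 × 5 = 100
  FM06: 4 × 3 × 4 = 48
  FM07: 4 × 2 × 5 = 40
  FM08: 4 × 4 × 4 = 64
Sorted descending: 100, 64, 48, 45, 40, 24, 20, 8.
The fifth-highest RPN is 40 (FM07).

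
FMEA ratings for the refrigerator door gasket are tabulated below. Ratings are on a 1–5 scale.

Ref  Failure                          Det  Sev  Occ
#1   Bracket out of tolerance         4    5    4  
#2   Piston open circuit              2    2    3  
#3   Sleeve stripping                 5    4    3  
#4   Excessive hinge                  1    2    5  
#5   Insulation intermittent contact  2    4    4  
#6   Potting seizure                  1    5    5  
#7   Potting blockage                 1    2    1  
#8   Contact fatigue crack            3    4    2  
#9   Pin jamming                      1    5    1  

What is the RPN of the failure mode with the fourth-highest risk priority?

RPN = Severity × Occurrence × Detection:
  #1: 5 × 4 × 4 = 80
  #2: 2 × 3 × 2 = 12
  #3: 4 × 3 × 5 = 60
  #4: 2 × 5 × 1 = 10
  #5: 4 × 4 × 2 = 32
  #6: 5 × 5 × 1 = 25
  #7: 2 × 1 × 1 = 2
  #8: 4 × 2 × 3 = 24
  #9: 5 × 1 × 1 = 5
Sorted descending: 80, 60, 32, 25, 24, 12, 10, 5, 2.
The fourth-highest RPN is 25 (#6).

25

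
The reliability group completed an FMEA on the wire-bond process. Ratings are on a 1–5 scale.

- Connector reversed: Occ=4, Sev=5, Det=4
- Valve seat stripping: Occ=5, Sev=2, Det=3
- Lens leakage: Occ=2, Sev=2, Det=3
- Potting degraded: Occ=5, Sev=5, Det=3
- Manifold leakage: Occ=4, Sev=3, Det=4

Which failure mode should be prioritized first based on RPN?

Connector reversed

RPN = Severity × Occurrence × Detection:
  Connector reversed: 5 × 4 × 4 = 80
  Valve seat stripping: 2 × 5 × 3 = 30
  Lens leakage: 2 × 2 × 3 = 12
  Potting degraded: 5 × 5 × 3 = 75
  Manifold leakage: 3 × 4 × 4 = 48
Highest RPN is 80 → Connector reversed.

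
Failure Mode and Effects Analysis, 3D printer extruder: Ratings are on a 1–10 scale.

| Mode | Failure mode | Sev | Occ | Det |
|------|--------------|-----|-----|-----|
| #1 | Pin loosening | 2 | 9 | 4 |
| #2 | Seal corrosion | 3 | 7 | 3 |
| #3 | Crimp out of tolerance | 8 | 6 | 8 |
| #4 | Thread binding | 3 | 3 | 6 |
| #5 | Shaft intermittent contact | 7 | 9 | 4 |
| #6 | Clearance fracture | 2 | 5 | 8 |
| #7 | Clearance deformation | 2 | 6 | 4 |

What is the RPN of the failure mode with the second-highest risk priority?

RPN = Severity × Occurrence × Detection:
  #1: 2 × 9 × 4 = 72
  #2: 3 × 7 × 3 = 63
  #3: 8 × 6 × 8 = 384
  #4: 3 × 3 × 6 = 54
  #5: 7 × 9 × 4 = 252
  #6: 2 × 5 × 8 = 80
  #7: 2 × 6 × 4 = 48
Sorted descending: 384, 252, 80, 72, 63, 54, 48.
The second-highest RPN is 252 (#5).

252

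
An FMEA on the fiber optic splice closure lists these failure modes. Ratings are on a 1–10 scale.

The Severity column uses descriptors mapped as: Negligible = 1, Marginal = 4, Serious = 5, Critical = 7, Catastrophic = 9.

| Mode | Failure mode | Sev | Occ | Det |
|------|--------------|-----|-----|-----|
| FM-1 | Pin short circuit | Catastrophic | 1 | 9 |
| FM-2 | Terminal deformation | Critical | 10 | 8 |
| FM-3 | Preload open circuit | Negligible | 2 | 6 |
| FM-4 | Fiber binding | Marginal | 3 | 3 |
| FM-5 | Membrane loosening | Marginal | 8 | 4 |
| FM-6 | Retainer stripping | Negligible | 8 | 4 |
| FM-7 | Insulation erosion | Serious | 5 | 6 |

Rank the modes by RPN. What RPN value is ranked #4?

81

RPN = Severity × Occurrence × Detection:
  FM-1: 9 × 1 × 9 = 81
  FM-2: 7 × 10 × 8 = 560
  FM-3: 1 × 2 × 6 = 12
  FM-4: 4 × 3 × 3 = 36
  FM-5: 4 × 8 × 4 = 128
  FM-6: 1 × 8 × 4 = 32
  FM-7: 5 × 5 × 6 = 150
Sorted descending: 560, 150, 128, 81, 36, 32, 12.
The fourth-highest RPN is 81 (FM-1).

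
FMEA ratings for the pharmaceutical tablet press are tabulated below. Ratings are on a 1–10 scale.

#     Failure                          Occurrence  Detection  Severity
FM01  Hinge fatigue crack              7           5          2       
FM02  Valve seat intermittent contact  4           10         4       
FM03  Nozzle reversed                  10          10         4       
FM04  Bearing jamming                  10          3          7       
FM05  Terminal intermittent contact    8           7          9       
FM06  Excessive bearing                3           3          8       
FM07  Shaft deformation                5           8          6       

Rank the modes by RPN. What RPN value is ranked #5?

160

RPN = Severity × Occurrence × Detection:
  FM01: 2 × 7 × 5 = 70
  FM02: 4 × 4 × 10 = 160
  FM03: 4 × 10 × 10 = 400
  FM04: 7 × 10 × 3 = 210
  FM05: 9 × 8 × 7 = 504
  FM06: 8 × 3 × 3 = 72
  FM07: 6 × 5 × 8 = 240
Sorted descending: 504, 400, 240, 210, 160, 72, 70.
The fifth-highest RPN is 160 (FM02).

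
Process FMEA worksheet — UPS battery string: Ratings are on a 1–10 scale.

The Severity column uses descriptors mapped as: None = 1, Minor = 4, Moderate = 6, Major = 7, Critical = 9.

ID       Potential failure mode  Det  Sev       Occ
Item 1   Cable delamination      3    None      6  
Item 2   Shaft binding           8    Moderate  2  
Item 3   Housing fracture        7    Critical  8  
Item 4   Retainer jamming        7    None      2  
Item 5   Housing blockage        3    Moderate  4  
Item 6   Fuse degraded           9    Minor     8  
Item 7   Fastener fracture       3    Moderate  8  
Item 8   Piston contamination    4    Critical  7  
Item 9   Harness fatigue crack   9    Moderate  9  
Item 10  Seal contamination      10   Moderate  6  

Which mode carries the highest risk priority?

Item 3

RPN = Severity × Occurrence × Detection:
  Item 1: 1 × 6 × 3 = 18
  Item 2: 6 × 2 × 8 = 96
  Item 3: 9 × 8 × 7 = 504
  Item 4: 1 × 2 × 7 = 14
  Item 5: 6 × 4 × 3 = 72
  Item 6: 4 × 8 × 9 = 288
  Item 7: 6 × 8 × 3 = 144
  Item 8: 9 × 7 × 4 = 252
  Item 9: 6 × 9 × 9 = 486
  Item 10: 6 × 6 × 10 = 360
Highest RPN is 504 → Item 3.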